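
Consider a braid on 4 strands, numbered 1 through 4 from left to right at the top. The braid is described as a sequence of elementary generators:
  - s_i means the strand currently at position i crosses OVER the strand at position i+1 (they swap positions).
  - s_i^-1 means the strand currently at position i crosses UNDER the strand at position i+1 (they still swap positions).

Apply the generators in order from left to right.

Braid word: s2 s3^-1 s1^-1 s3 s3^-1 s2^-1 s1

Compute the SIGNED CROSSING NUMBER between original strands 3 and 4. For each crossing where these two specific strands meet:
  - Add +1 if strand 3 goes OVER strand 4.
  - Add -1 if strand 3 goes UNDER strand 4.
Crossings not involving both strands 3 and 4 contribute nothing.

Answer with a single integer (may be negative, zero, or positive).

Gen 1: crossing 2x3. Both 3&4? no. Sum: 0
Gen 2: crossing 2x4. Both 3&4? no. Sum: 0
Gen 3: crossing 1x3. Both 3&4? no. Sum: 0
Gen 4: crossing 4x2. Both 3&4? no. Sum: 0
Gen 5: crossing 2x4. Both 3&4? no. Sum: 0
Gen 6: crossing 1x4. Both 3&4? no. Sum: 0
Gen 7: 3 over 4. Both 3&4? yes. Contrib: +1. Sum: 1

Answer: 1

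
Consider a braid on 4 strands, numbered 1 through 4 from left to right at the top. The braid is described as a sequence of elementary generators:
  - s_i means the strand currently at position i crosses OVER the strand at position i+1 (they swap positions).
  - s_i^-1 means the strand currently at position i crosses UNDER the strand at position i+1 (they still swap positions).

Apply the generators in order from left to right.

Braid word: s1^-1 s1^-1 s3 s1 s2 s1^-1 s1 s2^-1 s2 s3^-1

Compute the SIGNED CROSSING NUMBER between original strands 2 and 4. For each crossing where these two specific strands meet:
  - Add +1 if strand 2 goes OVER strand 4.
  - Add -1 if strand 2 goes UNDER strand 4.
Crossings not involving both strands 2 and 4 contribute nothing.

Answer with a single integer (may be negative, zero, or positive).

Answer: -2

Derivation:
Gen 1: crossing 1x2. Both 2&4? no. Sum: 0
Gen 2: crossing 2x1. Both 2&4? no. Sum: 0
Gen 3: crossing 3x4. Both 2&4? no. Sum: 0
Gen 4: crossing 1x2. Both 2&4? no. Sum: 0
Gen 5: crossing 1x4. Both 2&4? no. Sum: 0
Gen 6: 2 under 4. Both 2&4? yes. Contrib: -1. Sum: -1
Gen 7: 4 over 2. Both 2&4? yes. Contrib: -1. Sum: -2
Gen 8: crossing 4x1. Both 2&4? no. Sum: -2
Gen 9: crossing 1x4. Both 2&4? no. Sum: -2
Gen 10: crossing 1x3. Both 2&4? no. Sum: -2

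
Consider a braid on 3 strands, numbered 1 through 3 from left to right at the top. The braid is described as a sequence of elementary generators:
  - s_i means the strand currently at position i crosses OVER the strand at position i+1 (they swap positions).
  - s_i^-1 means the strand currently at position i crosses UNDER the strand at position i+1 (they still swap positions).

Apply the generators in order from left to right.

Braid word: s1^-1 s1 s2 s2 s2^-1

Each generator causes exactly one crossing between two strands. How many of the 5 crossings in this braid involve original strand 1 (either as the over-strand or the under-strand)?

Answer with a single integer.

Gen 1: crossing 1x2. Involves strand 1? yes. Count so far: 1
Gen 2: crossing 2x1. Involves strand 1? yes. Count so far: 2
Gen 3: crossing 2x3. Involves strand 1? no. Count so far: 2
Gen 4: crossing 3x2. Involves strand 1? no. Count so far: 2
Gen 5: crossing 2x3. Involves strand 1? no. Count so far: 2

Answer: 2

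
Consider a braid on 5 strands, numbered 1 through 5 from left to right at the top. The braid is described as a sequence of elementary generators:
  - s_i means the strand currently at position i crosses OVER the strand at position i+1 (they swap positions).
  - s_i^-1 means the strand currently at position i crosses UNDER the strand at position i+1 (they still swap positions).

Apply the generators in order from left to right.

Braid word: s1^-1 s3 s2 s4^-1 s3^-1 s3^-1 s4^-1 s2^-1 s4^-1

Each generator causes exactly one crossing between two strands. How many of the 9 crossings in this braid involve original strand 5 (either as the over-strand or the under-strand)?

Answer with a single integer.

Answer: 5

Derivation:
Gen 1: crossing 1x2. Involves strand 5? no. Count so far: 0
Gen 2: crossing 3x4. Involves strand 5? no. Count so far: 0
Gen 3: crossing 1x4. Involves strand 5? no. Count so far: 0
Gen 4: crossing 3x5. Involves strand 5? yes. Count so far: 1
Gen 5: crossing 1x5. Involves strand 5? yes. Count so far: 2
Gen 6: crossing 5x1. Involves strand 5? yes. Count so far: 3
Gen 7: crossing 5x3. Involves strand 5? yes. Count so far: 4
Gen 8: crossing 4x1. Involves strand 5? no. Count so far: 4
Gen 9: crossing 3x5. Involves strand 5? yes. Count so far: 5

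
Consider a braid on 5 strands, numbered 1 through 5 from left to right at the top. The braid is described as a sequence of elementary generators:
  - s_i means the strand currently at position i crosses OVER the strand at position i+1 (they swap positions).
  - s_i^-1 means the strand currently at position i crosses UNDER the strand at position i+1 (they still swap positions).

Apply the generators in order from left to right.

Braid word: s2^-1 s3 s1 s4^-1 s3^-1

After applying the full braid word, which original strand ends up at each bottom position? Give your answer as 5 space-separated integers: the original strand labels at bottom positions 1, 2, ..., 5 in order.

Answer: 3 1 5 4 2

Derivation:
Gen 1 (s2^-1): strand 2 crosses under strand 3. Perm now: [1 3 2 4 5]
Gen 2 (s3): strand 2 crosses over strand 4. Perm now: [1 3 4 2 5]
Gen 3 (s1): strand 1 crosses over strand 3. Perm now: [3 1 4 2 5]
Gen 4 (s4^-1): strand 2 crosses under strand 5. Perm now: [3 1 4 5 2]
Gen 5 (s3^-1): strand 4 crosses under strand 5. Perm now: [3 1 5 4 2]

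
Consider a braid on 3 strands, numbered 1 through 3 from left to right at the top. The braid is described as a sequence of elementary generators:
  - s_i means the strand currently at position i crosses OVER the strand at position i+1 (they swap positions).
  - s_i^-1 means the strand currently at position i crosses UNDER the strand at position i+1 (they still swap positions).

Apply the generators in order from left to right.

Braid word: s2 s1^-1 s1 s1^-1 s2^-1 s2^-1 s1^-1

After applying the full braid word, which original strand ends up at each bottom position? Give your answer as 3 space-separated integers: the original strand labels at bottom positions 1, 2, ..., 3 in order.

Gen 1 (s2): strand 2 crosses over strand 3. Perm now: [1 3 2]
Gen 2 (s1^-1): strand 1 crosses under strand 3. Perm now: [3 1 2]
Gen 3 (s1): strand 3 crosses over strand 1. Perm now: [1 3 2]
Gen 4 (s1^-1): strand 1 crosses under strand 3. Perm now: [3 1 2]
Gen 5 (s2^-1): strand 1 crosses under strand 2. Perm now: [3 2 1]
Gen 6 (s2^-1): strand 2 crosses under strand 1. Perm now: [3 1 2]
Gen 7 (s1^-1): strand 3 crosses under strand 1. Perm now: [1 3 2]

Answer: 1 3 2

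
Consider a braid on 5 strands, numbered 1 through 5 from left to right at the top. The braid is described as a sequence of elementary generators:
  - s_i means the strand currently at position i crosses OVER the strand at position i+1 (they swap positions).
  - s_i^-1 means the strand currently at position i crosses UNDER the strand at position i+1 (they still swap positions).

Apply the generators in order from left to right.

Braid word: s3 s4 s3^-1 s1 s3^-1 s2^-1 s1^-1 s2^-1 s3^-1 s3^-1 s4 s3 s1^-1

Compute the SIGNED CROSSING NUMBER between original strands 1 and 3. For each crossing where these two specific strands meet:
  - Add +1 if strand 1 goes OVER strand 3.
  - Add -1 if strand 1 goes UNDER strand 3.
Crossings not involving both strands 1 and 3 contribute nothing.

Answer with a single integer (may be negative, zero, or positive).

Answer: 0

Derivation:
Gen 1: crossing 3x4. Both 1&3? no. Sum: 0
Gen 2: crossing 3x5. Both 1&3? no. Sum: 0
Gen 3: crossing 4x5. Both 1&3? no. Sum: 0
Gen 4: crossing 1x2. Both 1&3? no. Sum: 0
Gen 5: crossing 5x4. Both 1&3? no. Sum: 0
Gen 6: crossing 1x4. Both 1&3? no. Sum: 0
Gen 7: crossing 2x4. Both 1&3? no. Sum: 0
Gen 8: crossing 2x1. Both 1&3? no. Sum: 0
Gen 9: crossing 2x5. Both 1&3? no. Sum: 0
Gen 10: crossing 5x2. Both 1&3? no. Sum: 0
Gen 11: crossing 5x3. Both 1&3? no. Sum: 0
Gen 12: crossing 2x3. Both 1&3? no. Sum: 0
Gen 13: crossing 4x1. Both 1&3? no. Sum: 0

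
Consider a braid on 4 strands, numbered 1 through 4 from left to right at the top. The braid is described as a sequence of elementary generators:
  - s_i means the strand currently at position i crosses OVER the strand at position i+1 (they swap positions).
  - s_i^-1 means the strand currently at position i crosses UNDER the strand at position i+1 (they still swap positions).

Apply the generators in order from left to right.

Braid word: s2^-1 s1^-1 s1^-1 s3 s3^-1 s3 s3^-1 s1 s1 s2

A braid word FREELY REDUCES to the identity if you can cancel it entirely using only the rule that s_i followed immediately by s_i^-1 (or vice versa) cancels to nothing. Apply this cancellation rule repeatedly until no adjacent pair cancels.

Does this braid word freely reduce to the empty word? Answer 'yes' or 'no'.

Answer: yes

Derivation:
Gen 1 (s2^-1): push. Stack: [s2^-1]
Gen 2 (s1^-1): push. Stack: [s2^-1 s1^-1]
Gen 3 (s1^-1): push. Stack: [s2^-1 s1^-1 s1^-1]
Gen 4 (s3): push. Stack: [s2^-1 s1^-1 s1^-1 s3]
Gen 5 (s3^-1): cancels prior s3. Stack: [s2^-1 s1^-1 s1^-1]
Gen 6 (s3): push. Stack: [s2^-1 s1^-1 s1^-1 s3]
Gen 7 (s3^-1): cancels prior s3. Stack: [s2^-1 s1^-1 s1^-1]
Gen 8 (s1): cancels prior s1^-1. Stack: [s2^-1 s1^-1]
Gen 9 (s1): cancels prior s1^-1. Stack: [s2^-1]
Gen 10 (s2): cancels prior s2^-1. Stack: []
Reduced word: (empty)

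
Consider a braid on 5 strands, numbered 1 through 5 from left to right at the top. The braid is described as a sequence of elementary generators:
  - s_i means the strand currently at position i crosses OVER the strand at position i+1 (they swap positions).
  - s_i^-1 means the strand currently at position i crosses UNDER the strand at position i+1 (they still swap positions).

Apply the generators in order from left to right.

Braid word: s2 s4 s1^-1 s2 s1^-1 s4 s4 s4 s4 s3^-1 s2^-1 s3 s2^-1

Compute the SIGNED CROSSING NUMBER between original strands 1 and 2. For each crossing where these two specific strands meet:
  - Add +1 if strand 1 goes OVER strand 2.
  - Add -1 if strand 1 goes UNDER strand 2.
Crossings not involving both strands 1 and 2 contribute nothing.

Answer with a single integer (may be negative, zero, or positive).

Answer: 1

Derivation:
Gen 1: crossing 2x3. Both 1&2? no. Sum: 0
Gen 2: crossing 4x5. Both 1&2? no. Sum: 0
Gen 3: crossing 1x3. Both 1&2? no. Sum: 0
Gen 4: 1 over 2. Both 1&2? yes. Contrib: +1. Sum: 1
Gen 5: crossing 3x2. Both 1&2? no. Sum: 1
Gen 6: crossing 5x4. Both 1&2? no. Sum: 1
Gen 7: crossing 4x5. Both 1&2? no. Sum: 1
Gen 8: crossing 5x4. Both 1&2? no. Sum: 1
Gen 9: crossing 4x5. Both 1&2? no. Sum: 1
Gen 10: crossing 1x5. Both 1&2? no. Sum: 1
Gen 11: crossing 3x5. Both 1&2? no. Sum: 1
Gen 12: crossing 3x1. Both 1&2? no. Sum: 1
Gen 13: crossing 5x1. Both 1&2? no. Sum: 1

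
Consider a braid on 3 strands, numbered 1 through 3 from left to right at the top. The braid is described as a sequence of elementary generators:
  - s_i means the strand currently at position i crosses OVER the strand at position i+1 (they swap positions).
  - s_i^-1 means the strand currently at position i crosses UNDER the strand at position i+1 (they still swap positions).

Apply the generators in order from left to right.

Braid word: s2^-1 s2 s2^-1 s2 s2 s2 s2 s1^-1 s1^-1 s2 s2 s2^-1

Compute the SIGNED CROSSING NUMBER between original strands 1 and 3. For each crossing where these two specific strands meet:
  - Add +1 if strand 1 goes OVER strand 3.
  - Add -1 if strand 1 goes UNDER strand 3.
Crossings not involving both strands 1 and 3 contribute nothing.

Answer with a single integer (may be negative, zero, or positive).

Answer: 0

Derivation:
Gen 1: crossing 2x3. Both 1&3? no. Sum: 0
Gen 2: crossing 3x2. Both 1&3? no. Sum: 0
Gen 3: crossing 2x3. Both 1&3? no. Sum: 0
Gen 4: crossing 3x2. Both 1&3? no. Sum: 0
Gen 5: crossing 2x3. Both 1&3? no. Sum: 0
Gen 6: crossing 3x2. Both 1&3? no. Sum: 0
Gen 7: crossing 2x3. Both 1&3? no. Sum: 0
Gen 8: 1 under 3. Both 1&3? yes. Contrib: -1. Sum: -1
Gen 9: 3 under 1. Both 1&3? yes. Contrib: +1. Sum: 0
Gen 10: crossing 3x2. Both 1&3? no. Sum: 0
Gen 11: crossing 2x3. Both 1&3? no. Sum: 0
Gen 12: crossing 3x2. Both 1&3? no. Sum: 0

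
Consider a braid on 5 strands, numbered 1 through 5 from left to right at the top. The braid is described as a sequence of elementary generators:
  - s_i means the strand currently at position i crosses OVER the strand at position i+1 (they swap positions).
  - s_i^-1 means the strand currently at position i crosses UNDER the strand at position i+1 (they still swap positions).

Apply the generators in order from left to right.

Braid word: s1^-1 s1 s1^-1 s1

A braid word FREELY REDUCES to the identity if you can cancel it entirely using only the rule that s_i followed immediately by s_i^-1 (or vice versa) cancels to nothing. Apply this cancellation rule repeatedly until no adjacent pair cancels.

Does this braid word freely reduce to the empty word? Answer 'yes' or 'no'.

Answer: yes

Derivation:
Gen 1 (s1^-1): push. Stack: [s1^-1]
Gen 2 (s1): cancels prior s1^-1. Stack: []
Gen 3 (s1^-1): push. Stack: [s1^-1]
Gen 4 (s1): cancels prior s1^-1. Stack: []
Reduced word: (empty)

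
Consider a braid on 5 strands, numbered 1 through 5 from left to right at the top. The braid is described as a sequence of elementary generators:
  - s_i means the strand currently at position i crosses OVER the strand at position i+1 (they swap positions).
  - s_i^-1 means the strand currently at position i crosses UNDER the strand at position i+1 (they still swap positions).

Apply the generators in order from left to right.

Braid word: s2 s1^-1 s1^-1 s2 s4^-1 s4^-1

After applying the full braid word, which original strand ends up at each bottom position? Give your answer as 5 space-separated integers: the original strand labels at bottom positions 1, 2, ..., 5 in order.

Answer: 1 2 3 4 5

Derivation:
Gen 1 (s2): strand 2 crosses over strand 3. Perm now: [1 3 2 4 5]
Gen 2 (s1^-1): strand 1 crosses under strand 3. Perm now: [3 1 2 4 5]
Gen 3 (s1^-1): strand 3 crosses under strand 1. Perm now: [1 3 2 4 5]
Gen 4 (s2): strand 3 crosses over strand 2. Perm now: [1 2 3 4 5]
Gen 5 (s4^-1): strand 4 crosses under strand 5. Perm now: [1 2 3 5 4]
Gen 6 (s4^-1): strand 5 crosses under strand 4. Perm now: [1 2 3 4 5]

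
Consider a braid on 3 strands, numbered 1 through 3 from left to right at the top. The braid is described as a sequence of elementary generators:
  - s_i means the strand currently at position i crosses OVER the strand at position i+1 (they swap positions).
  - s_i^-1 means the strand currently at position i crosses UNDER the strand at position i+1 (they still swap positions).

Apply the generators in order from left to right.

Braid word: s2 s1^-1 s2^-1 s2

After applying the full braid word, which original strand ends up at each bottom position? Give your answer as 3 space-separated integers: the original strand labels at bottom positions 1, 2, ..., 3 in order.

Answer: 3 1 2

Derivation:
Gen 1 (s2): strand 2 crosses over strand 3. Perm now: [1 3 2]
Gen 2 (s1^-1): strand 1 crosses under strand 3. Perm now: [3 1 2]
Gen 3 (s2^-1): strand 1 crosses under strand 2. Perm now: [3 2 1]
Gen 4 (s2): strand 2 crosses over strand 1. Perm now: [3 1 2]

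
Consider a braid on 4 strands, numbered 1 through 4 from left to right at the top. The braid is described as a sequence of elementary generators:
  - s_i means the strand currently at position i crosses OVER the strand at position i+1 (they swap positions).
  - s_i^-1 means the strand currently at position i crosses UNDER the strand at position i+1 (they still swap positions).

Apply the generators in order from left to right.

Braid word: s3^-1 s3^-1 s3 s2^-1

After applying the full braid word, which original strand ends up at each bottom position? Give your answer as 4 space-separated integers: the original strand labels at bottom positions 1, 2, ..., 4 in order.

Answer: 1 4 2 3

Derivation:
Gen 1 (s3^-1): strand 3 crosses under strand 4. Perm now: [1 2 4 3]
Gen 2 (s3^-1): strand 4 crosses under strand 3. Perm now: [1 2 3 4]
Gen 3 (s3): strand 3 crosses over strand 4. Perm now: [1 2 4 3]
Gen 4 (s2^-1): strand 2 crosses under strand 4. Perm now: [1 4 2 3]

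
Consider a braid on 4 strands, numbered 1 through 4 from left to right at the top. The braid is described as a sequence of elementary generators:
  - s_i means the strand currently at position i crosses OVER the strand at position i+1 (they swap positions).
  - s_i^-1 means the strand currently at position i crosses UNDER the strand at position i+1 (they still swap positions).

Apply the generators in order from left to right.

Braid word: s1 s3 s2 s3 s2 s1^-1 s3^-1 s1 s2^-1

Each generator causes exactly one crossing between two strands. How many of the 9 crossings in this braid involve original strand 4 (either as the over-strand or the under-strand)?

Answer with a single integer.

Gen 1: crossing 1x2. Involves strand 4? no. Count so far: 0
Gen 2: crossing 3x4. Involves strand 4? yes. Count so far: 1
Gen 3: crossing 1x4. Involves strand 4? yes. Count so far: 2
Gen 4: crossing 1x3. Involves strand 4? no. Count so far: 2
Gen 5: crossing 4x3. Involves strand 4? yes. Count so far: 3
Gen 6: crossing 2x3. Involves strand 4? no. Count so far: 3
Gen 7: crossing 4x1. Involves strand 4? yes. Count so far: 4
Gen 8: crossing 3x2. Involves strand 4? no. Count so far: 4
Gen 9: crossing 3x1. Involves strand 4? no. Count so far: 4

Answer: 4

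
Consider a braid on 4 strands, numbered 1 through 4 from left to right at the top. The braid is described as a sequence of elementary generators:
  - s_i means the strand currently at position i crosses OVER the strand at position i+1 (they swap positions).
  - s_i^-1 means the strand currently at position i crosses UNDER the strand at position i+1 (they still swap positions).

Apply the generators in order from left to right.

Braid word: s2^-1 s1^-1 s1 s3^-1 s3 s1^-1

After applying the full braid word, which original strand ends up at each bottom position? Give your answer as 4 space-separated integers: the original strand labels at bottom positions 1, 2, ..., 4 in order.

Gen 1 (s2^-1): strand 2 crosses under strand 3. Perm now: [1 3 2 4]
Gen 2 (s1^-1): strand 1 crosses under strand 3. Perm now: [3 1 2 4]
Gen 3 (s1): strand 3 crosses over strand 1. Perm now: [1 3 2 4]
Gen 4 (s3^-1): strand 2 crosses under strand 4. Perm now: [1 3 4 2]
Gen 5 (s3): strand 4 crosses over strand 2. Perm now: [1 3 2 4]
Gen 6 (s1^-1): strand 1 crosses under strand 3. Perm now: [3 1 2 4]

Answer: 3 1 2 4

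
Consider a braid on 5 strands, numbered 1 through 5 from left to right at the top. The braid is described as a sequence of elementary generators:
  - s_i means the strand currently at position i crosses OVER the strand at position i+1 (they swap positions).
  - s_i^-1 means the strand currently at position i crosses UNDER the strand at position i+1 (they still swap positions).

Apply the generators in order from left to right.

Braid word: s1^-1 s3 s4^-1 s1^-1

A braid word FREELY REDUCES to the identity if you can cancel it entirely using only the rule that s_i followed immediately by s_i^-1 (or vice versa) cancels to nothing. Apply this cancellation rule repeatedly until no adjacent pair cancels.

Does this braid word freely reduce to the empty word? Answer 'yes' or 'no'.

Answer: no

Derivation:
Gen 1 (s1^-1): push. Stack: [s1^-1]
Gen 2 (s3): push. Stack: [s1^-1 s3]
Gen 3 (s4^-1): push. Stack: [s1^-1 s3 s4^-1]
Gen 4 (s1^-1): push. Stack: [s1^-1 s3 s4^-1 s1^-1]
Reduced word: s1^-1 s3 s4^-1 s1^-1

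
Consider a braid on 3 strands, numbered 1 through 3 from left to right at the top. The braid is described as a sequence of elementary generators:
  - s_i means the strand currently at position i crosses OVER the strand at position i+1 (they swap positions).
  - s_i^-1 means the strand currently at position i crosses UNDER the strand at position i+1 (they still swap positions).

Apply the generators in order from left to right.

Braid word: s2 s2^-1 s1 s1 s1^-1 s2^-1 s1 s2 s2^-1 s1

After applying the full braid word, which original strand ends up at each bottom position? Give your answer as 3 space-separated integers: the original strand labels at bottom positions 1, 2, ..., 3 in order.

Answer: 2 3 1

Derivation:
Gen 1 (s2): strand 2 crosses over strand 3. Perm now: [1 3 2]
Gen 2 (s2^-1): strand 3 crosses under strand 2. Perm now: [1 2 3]
Gen 3 (s1): strand 1 crosses over strand 2. Perm now: [2 1 3]
Gen 4 (s1): strand 2 crosses over strand 1. Perm now: [1 2 3]
Gen 5 (s1^-1): strand 1 crosses under strand 2. Perm now: [2 1 3]
Gen 6 (s2^-1): strand 1 crosses under strand 3. Perm now: [2 3 1]
Gen 7 (s1): strand 2 crosses over strand 3. Perm now: [3 2 1]
Gen 8 (s2): strand 2 crosses over strand 1. Perm now: [3 1 2]
Gen 9 (s2^-1): strand 1 crosses under strand 2. Perm now: [3 2 1]
Gen 10 (s1): strand 3 crosses over strand 2. Perm now: [2 3 1]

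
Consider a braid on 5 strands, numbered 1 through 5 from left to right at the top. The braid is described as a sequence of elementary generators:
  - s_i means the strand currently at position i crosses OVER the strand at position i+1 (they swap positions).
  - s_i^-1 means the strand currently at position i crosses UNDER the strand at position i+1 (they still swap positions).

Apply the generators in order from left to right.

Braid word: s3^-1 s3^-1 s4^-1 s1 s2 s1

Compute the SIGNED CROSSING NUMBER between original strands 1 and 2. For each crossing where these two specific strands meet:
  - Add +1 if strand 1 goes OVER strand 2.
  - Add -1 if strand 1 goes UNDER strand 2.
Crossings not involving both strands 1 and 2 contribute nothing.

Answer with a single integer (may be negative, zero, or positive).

Gen 1: crossing 3x4. Both 1&2? no. Sum: 0
Gen 2: crossing 4x3. Both 1&2? no. Sum: 0
Gen 3: crossing 4x5. Both 1&2? no. Sum: 0
Gen 4: 1 over 2. Both 1&2? yes. Contrib: +1. Sum: 1
Gen 5: crossing 1x3. Both 1&2? no. Sum: 1
Gen 6: crossing 2x3. Both 1&2? no. Sum: 1

Answer: 1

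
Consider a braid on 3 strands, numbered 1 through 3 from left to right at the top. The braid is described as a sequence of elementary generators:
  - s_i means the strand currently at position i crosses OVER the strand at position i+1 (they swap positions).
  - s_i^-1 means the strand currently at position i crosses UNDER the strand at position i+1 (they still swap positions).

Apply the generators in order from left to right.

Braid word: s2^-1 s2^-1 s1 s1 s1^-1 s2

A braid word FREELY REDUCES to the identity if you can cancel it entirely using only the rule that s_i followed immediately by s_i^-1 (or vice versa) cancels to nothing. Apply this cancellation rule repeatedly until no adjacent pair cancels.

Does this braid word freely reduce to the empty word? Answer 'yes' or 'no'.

Answer: no

Derivation:
Gen 1 (s2^-1): push. Stack: [s2^-1]
Gen 2 (s2^-1): push. Stack: [s2^-1 s2^-1]
Gen 3 (s1): push. Stack: [s2^-1 s2^-1 s1]
Gen 4 (s1): push. Stack: [s2^-1 s2^-1 s1 s1]
Gen 5 (s1^-1): cancels prior s1. Stack: [s2^-1 s2^-1 s1]
Gen 6 (s2): push. Stack: [s2^-1 s2^-1 s1 s2]
Reduced word: s2^-1 s2^-1 s1 s2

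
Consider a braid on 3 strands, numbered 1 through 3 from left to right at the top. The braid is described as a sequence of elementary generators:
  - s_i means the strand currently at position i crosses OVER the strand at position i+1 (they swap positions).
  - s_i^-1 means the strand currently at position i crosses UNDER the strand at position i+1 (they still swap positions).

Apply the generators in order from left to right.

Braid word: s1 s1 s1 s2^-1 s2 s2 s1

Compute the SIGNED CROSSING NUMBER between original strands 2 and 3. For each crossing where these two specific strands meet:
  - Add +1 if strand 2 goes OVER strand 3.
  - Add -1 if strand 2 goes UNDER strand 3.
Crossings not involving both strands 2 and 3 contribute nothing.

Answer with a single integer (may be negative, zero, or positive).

Answer: 1

Derivation:
Gen 1: crossing 1x2. Both 2&3? no. Sum: 0
Gen 2: crossing 2x1. Both 2&3? no. Sum: 0
Gen 3: crossing 1x2. Both 2&3? no. Sum: 0
Gen 4: crossing 1x3. Both 2&3? no. Sum: 0
Gen 5: crossing 3x1. Both 2&3? no. Sum: 0
Gen 6: crossing 1x3. Both 2&3? no. Sum: 0
Gen 7: 2 over 3. Both 2&3? yes. Contrib: +1. Sum: 1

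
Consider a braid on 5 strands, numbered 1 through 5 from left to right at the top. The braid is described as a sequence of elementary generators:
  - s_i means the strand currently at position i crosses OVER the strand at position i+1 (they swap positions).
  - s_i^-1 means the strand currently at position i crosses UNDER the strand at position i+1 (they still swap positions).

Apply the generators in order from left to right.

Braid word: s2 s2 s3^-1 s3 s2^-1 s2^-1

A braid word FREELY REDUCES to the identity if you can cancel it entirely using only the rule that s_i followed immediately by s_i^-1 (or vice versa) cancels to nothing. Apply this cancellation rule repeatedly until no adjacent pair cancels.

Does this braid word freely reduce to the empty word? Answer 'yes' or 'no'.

Gen 1 (s2): push. Stack: [s2]
Gen 2 (s2): push. Stack: [s2 s2]
Gen 3 (s3^-1): push. Stack: [s2 s2 s3^-1]
Gen 4 (s3): cancels prior s3^-1. Stack: [s2 s2]
Gen 5 (s2^-1): cancels prior s2. Stack: [s2]
Gen 6 (s2^-1): cancels prior s2. Stack: []
Reduced word: (empty)

Answer: yes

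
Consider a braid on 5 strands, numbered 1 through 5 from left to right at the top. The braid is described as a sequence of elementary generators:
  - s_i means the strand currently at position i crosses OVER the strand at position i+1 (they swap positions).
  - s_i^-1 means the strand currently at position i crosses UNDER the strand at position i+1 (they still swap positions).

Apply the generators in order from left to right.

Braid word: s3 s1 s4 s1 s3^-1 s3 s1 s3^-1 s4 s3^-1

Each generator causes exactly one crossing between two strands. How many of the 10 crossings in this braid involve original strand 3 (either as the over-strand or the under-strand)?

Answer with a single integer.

Answer: 4

Derivation:
Gen 1: crossing 3x4. Involves strand 3? yes. Count so far: 1
Gen 2: crossing 1x2. Involves strand 3? no. Count so far: 1
Gen 3: crossing 3x5. Involves strand 3? yes. Count so far: 2
Gen 4: crossing 2x1. Involves strand 3? no. Count so far: 2
Gen 5: crossing 4x5. Involves strand 3? no. Count so far: 2
Gen 6: crossing 5x4. Involves strand 3? no. Count so far: 2
Gen 7: crossing 1x2. Involves strand 3? no. Count so far: 2
Gen 8: crossing 4x5. Involves strand 3? no. Count so far: 2
Gen 9: crossing 4x3. Involves strand 3? yes. Count so far: 3
Gen 10: crossing 5x3. Involves strand 3? yes. Count so far: 4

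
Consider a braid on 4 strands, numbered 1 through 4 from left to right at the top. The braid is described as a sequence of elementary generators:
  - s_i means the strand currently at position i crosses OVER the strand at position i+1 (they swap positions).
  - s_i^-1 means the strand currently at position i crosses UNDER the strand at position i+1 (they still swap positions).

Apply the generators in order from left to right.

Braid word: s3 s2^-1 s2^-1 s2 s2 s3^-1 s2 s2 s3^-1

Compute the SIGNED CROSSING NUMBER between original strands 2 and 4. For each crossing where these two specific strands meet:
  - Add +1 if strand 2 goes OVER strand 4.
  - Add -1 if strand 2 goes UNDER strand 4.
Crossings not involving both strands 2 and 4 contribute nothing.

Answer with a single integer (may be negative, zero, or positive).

Gen 1: crossing 3x4. Both 2&4? no. Sum: 0
Gen 2: 2 under 4. Both 2&4? yes. Contrib: -1. Sum: -1
Gen 3: 4 under 2. Both 2&4? yes. Contrib: +1. Sum: 0
Gen 4: 2 over 4. Both 2&4? yes. Contrib: +1. Sum: 1
Gen 5: 4 over 2. Both 2&4? yes. Contrib: -1. Sum: 0
Gen 6: crossing 4x3. Both 2&4? no. Sum: 0
Gen 7: crossing 2x3. Both 2&4? no. Sum: 0
Gen 8: crossing 3x2. Both 2&4? no. Sum: 0
Gen 9: crossing 3x4. Both 2&4? no. Sum: 0

Answer: 0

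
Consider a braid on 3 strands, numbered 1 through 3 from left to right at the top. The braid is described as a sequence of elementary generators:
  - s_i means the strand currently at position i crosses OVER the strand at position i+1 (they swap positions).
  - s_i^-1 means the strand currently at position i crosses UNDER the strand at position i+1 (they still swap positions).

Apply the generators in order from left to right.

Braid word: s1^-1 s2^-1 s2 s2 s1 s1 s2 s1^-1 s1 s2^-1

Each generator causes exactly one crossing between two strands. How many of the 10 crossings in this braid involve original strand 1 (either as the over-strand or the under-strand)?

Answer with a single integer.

Answer: 8

Derivation:
Gen 1: crossing 1x2. Involves strand 1? yes. Count so far: 1
Gen 2: crossing 1x3. Involves strand 1? yes. Count so far: 2
Gen 3: crossing 3x1. Involves strand 1? yes. Count so far: 3
Gen 4: crossing 1x3. Involves strand 1? yes. Count so far: 4
Gen 5: crossing 2x3. Involves strand 1? no. Count so far: 4
Gen 6: crossing 3x2. Involves strand 1? no. Count so far: 4
Gen 7: crossing 3x1. Involves strand 1? yes. Count so far: 5
Gen 8: crossing 2x1. Involves strand 1? yes. Count so far: 6
Gen 9: crossing 1x2. Involves strand 1? yes. Count so far: 7
Gen 10: crossing 1x3. Involves strand 1? yes. Count so far: 8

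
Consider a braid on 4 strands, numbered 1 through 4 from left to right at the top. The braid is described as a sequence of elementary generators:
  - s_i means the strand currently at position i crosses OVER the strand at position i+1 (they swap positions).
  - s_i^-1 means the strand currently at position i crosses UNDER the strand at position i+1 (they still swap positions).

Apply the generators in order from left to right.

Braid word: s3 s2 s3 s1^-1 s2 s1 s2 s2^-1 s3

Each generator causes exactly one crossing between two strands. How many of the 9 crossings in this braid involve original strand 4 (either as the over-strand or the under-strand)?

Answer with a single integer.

Gen 1: crossing 3x4. Involves strand 4? yes. Count so far: 1
Gen 2: crossing 2x4. Involves strand 4? yes. Count so far: 2
Gen 3: crossing 2x3. Involves strand 4? no. Count so far: 2
Gen 4: crossing 1x4. Involves strand 4? yes. Count so far: 3
Gen 5: crossing 1x3. Involves strand 4? no. Count so far: 3
Gen 6: crossing 4x3. Involves strand 4? yes. Count so far: 4
Gen 7: crossing 4x1. Involves strand 4? yes. Count so far: 5
Gen 8: crossing 1x4. Involves strand 4? yes. Count so far: 6
Gen 9: crossing 1x2. Involves strand 4? no. Count so far: 6

Answer: 6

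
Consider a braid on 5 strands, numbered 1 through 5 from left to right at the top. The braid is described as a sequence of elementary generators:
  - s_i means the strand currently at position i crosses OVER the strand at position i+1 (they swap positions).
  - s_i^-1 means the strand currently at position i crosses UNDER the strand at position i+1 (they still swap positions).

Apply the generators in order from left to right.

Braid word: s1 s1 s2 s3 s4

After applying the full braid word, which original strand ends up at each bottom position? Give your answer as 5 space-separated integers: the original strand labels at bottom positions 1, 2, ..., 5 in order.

Gen 1 (s1): strand 1 crosses over strand 2. Perm now: [2 1 3 4 5]
Gen 2 (s1): strand 2 crosses over strand 1. Perm now: [1 2 3 4 5]
Gen 3 (s2): strand 2 crosses over strand 3. Perm now: [1 3 2 4 5]
Gen 4 (s3): strand 2 crosses over strand 4. Perm now: [1 3 4 2 5]
Gen 5 (s4): strand 2 crosses over strand 5. Perm now: [1 3 4 5 2]

Answer: 1 3 4 5 2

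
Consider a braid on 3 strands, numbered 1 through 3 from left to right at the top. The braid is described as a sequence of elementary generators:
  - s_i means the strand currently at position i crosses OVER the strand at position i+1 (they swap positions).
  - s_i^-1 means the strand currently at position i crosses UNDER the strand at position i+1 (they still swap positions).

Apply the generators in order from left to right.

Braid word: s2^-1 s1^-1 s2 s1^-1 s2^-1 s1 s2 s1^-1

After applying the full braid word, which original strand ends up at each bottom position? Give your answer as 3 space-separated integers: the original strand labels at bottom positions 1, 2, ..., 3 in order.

Answer: 3 1 2

Derivation:
Gen 1 (s2^-1): strand 2 crosses under strand 3. Perm now: [1 3 2]
Gen 2 (s1^-1): strand 1 crosses under strand 3. Perm now: [3 1 2]
Gen 3 (s2): strand 1 crosses over strand 2. Perm now: [3 2 1]
Gen 4 (s1^-1): strand 3 crosses under strand 2. Perm now: [2 3 1]
Gen 5 (s2^-1): strand 3 crosses under strand 1. Perm now: [2 1 3]
Gen 6 (s1): strand 2 crosses over strand 1. Perm now: [1 2 3]
Gen 7 (s2): strand 2 crosses over strand 3. Perm now: [1 3 2]
Gen 8 (s1^-1): strand 1 crosses under strand 3. Perm now: [3 1 2]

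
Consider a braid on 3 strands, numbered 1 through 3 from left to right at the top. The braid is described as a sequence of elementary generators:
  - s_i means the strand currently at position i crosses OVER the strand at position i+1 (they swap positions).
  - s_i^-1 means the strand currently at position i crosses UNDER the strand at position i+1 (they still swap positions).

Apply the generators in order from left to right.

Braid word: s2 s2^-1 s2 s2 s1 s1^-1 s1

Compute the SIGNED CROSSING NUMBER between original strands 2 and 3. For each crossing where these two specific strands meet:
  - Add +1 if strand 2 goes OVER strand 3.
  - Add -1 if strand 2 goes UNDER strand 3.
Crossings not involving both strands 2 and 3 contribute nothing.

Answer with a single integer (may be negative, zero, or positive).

Answer: 2

Derivation:
Gen 1: 2 over 3. Both 2&3? yes. Contrib: +1. Sum: 1
Gen 2: 3 under 2. Both 2&3? yes. Contrib: +1. Sum: 2
Gen 3: 2 over 3. Both 2&3? yes. Contrib: +1. Sum: 3
Gen 4: 3 over 2. Both 2&3? yes. Contrib: -1. Sum: 2
Gen 5: crossing 1x2. Both 2&3? no. Sum: 2
Gen 6: crossing 2x1. Both 2&3? no. Sum: 2
Gen 7: crossing 1x2. Both 2&3? no. Sum: 2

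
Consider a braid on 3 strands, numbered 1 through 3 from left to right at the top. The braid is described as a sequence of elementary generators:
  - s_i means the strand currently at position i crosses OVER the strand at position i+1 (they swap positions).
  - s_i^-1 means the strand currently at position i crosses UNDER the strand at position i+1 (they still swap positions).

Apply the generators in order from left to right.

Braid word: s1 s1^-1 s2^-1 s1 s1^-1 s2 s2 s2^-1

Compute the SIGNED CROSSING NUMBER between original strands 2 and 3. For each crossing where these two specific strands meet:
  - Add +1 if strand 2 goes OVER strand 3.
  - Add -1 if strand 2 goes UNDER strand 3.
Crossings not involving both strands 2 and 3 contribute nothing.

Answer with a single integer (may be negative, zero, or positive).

Gen 1: crossing 1x2. Both 2&3? no. Sum: 0
Gen 2: crossing 2x1. Both 2&3? no. Sum: 0
Gen 3: 2 under 3. Both 2&3? yes. Contrib: -1. Sum: -1
Gen 4: crossing 1x3. Both 2&3? no. Sum: -1
Gen 5: crossing 3x1. Both 2&3? no. Sum: -1
Gen 6: 3 over 2. Both 2&3? yes. Contrib: -1. Sum: -2
Gen 7: 2 over 3. Both 2&3? yes. Contrib: +1. Sum: -1
Gen 8: 3 under 2. Both 2&3? yes. Contrib: +1. Sum: 0

Answer: 0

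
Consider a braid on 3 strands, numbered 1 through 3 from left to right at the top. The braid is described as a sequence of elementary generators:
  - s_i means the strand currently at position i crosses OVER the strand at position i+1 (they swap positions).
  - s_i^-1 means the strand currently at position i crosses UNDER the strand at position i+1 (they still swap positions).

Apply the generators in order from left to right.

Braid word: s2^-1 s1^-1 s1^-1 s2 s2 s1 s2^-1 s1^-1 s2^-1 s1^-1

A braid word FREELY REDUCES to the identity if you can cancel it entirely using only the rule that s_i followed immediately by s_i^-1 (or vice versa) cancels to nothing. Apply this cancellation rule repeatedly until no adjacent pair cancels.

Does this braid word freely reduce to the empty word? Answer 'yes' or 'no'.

Answer: no

Derivation:
Gen 1 (s2^-1): push. Stack: [s2^-1]
Gen 2 (s1^-1): push. Stack: [s2^-1 s1^-1]
Gen 3 (s1^-1): push. Stack: [s2^-1 s1^-1 s1^-1]
Gen 4 (s2): push. Stack: [s2^-1 s1^-1 s1^-1 s2]
Gen 5 (s2): push. Stack: [s2^-1 s1^-1 s1^-1 s2 s2]
Gen 6 (s1): push. Stack: [s2^-1 s1^-1 s1^-1 s2 s2 s1]
Gen 7 (s2^-1): push. Stack: [s2^-1 s1^-1 s1^-1 s2 s2 s1 s2^-1]
Gen 8 (s1^-1): push. Stack: [s2^-1 s1^-1 s1^-1 s2 s2 s1 s2^-1 s1^-1]
Gen 9 (s2^-1): push. Stack: [s2^-1 s1^-1 s1^-1 s2 s2 s1 s2^-1 s1^-1 s2^-1]
Gen 10 (s1^-1): push. Stack: [s2^-1 s1^-1 s1^-1 s2 s2 s1 s2^-1 s1^-1 s2^-1 s1^-1]
Reduced word: s2^-1 s1^-1 s1^-1 s2 s2 s1 s2^-1 s1^-1 s2^-1 s1^-1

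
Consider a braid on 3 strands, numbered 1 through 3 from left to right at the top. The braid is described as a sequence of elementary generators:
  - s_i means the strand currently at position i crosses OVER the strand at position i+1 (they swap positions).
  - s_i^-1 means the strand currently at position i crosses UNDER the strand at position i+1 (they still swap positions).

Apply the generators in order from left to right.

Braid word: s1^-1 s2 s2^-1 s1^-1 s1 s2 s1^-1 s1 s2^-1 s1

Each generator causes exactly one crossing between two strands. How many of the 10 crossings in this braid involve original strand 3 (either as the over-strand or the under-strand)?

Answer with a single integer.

Gen 1: crossing 1x2. Involves strand 3? no. Count so far: 0
Gen 2: crossing 1x3. Involves strand 3? yes. Count so far: 1
Gen 3: crossing 3x1. Involves strand 3? yes. Count so far: 2
Gen 4: crossing 2x1. Involves strand 3? no. Count so far: 2
Gen 5: crossing 1x2. Involves strand 3? no. Count so far: 2
Gen 6: crossing 1x3. Involves strand 3? yes. Count so far: 3
Gen 7: crossing 2x3. Involves strand 3? yes. Count so far: 4
Gen 8: crossing 3x2. Involves strand 3? yes. Count so far: 5
Gen 9: crossing 3x1. Involves strand 3? yes. Count so far: 6
Gen 10: crossing 2x1. Involves strand 3? no. Count so far: 6

Answer: 6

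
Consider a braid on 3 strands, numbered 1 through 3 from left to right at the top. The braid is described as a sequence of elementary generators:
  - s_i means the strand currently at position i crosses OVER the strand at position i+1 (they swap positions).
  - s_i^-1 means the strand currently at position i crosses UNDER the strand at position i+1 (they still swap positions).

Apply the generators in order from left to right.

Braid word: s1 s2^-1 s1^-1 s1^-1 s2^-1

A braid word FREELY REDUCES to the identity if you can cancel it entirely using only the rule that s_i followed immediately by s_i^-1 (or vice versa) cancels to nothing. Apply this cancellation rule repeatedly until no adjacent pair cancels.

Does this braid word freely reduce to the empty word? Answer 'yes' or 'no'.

Answer: no

Derivation:
Gen 1 (s1): push. Stack: [s1]
Gen 2 (s2^-1): push. Stack: [s1 s2^-1]
Gen 3 (s1^-1): push. Stack: [s1 s2^-1 s1^-1]
Gen 4 (s1^-1): push. Stack: [s1 s2^-1 s1^-1 s1^-1]
Gen 5 (s2^-1): push. Stack: [s1 s2^-1 s1^-1 s1^-1 s2^-1]
Reduced word: s1 s2^-1 s1^-1 s1^-1 s2^-1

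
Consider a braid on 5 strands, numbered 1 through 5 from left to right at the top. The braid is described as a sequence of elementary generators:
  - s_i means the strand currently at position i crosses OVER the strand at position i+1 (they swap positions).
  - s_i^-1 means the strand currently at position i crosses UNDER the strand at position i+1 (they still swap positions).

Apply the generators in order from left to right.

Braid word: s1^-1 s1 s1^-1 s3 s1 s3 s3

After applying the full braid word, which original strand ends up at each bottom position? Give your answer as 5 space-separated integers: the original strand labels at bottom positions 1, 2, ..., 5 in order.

Answer: 1 2 4 3 5

Derivation:
Gen 1 (s1^-1): strand 1 crosses under strand 2. Perm now: [2 1 3 4 5]
Gen 2 (s1): strand 2 crosses over strand 1. Perm now: [1 2 3 4 5]
Gen 3 (s1^-1): strand 1 crosses under strand 2. Perm now: [2 1 3 4 5]
Gen 4 (s3): strand 3 crosses over strand 4. Perm now: [2 1 4 3 5]
Gen 5 (s1): strand 2 crosses over strand 1. Perm now: [1 2 4 3 5]
Gen 6 (s3): strand 4 crosses over strand 3. Perm now: [1 2 3 4 5]
Gen 7 (s3): strand 3 crosses over strand 4. Perm now: [1 2 4 3 5]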